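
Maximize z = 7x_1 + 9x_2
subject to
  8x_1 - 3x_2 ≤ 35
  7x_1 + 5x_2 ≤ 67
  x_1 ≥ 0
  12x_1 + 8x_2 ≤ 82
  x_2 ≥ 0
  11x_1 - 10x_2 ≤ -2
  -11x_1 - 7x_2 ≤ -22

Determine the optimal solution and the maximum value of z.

Extreme points and z = 7x_1 + 9x_2:
  (0, 41/4) → z = 369/4
  (0, 22/7) → z = 198/7
  (201/52, 463/104) → z = 537/8
  (206/187, 24/17) → z = 3818/187

At the optimal vertex, x_1 = 0 and 12x_1 + 8x_2 = 82.
Solving simultaneously gives x_1 = 0, x_2 = 41/4.

x_1 = 0, x_2 = 41/4, maximum z = 369/4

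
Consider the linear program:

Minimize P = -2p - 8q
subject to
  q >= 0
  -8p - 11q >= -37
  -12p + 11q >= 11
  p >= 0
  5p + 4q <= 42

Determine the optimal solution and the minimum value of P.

p = 0, q = 37/11, minimum P = -296/11

The binding constraints are -8p - 11q = -37 and p = 0.
Solving simultaneously gives p = 0, q = 37/11.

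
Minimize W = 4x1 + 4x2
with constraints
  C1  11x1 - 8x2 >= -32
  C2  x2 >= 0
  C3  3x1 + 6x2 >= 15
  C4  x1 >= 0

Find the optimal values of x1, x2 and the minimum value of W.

Feasible corners and W = 4x1 + 4x2:
  (0, 4) → W = 16
  (5, 0) → W = 20
  (0, 5/2) → W = 10
The feasible region is unbounded (it extends along (1, 0), (8, 11)), but W strictly increases along every unbounded feasible direction, so there is no improving ray and the minimum is attained at a vertex.

At the optimal vertex, 3x1 + 6x2 = 15 and x1 = 0.
Solving simultaneously gives x1 = 0, x2 = 5/2.

x1 = 0, x2 = 5/2, minimum W = 10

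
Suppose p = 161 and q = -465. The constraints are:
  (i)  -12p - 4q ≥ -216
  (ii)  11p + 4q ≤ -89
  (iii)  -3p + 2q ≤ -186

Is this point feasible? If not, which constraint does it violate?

(i): -72 ≥ -216 ✓
(ii): -89 ≤ -89 ✓
(iii): -1413 ≤ -186 ✓

feasible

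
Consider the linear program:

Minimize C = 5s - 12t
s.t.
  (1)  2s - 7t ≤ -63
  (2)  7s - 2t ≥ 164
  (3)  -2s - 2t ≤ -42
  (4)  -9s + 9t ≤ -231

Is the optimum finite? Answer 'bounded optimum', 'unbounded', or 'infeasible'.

From the feasible point (728/15, 343/15), moving in the direction (9, 9) keeps every constraint satisfied while C decreases without bound.

unbounded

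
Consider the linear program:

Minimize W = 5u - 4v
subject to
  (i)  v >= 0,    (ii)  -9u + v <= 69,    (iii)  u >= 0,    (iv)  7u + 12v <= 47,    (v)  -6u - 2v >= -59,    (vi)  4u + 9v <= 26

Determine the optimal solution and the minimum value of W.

u = 0, v = 26/9, minimum W = -104/9

Vertices and W = 5u - 4v:
  (0, 0) → W = 0
  (13/2, 0) → W = 65/2
  (0, 26/9) → W = -104/9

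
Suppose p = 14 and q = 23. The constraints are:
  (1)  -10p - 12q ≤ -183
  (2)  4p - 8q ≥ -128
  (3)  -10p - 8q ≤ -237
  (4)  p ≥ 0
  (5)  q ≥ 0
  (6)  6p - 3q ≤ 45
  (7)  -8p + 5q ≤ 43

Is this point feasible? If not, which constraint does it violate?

feasible

(1): -416 ≤ -183 ✓
(2): -128 ≥ -128 ✓
(3): -324 ≤ -237 ✓
(4): 14 ≥ 0 ✓
(5): 23 ≥ 0 ✓
(6): 15 ≤ 45 ✓
(7): 3 ≤ 43 ✓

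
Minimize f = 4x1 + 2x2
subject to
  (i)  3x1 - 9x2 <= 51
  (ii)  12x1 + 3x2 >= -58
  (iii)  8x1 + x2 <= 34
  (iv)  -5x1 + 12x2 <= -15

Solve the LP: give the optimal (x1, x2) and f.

x1 = -41/13, x2 = -262/39, minimum f = -1016/39

Corner points and f = 4x1 + 2x2:
  (-41/13, -262/39) → f = -1016/39
  (119/25, -102/25) → f = 272/25
  (-217/53, -470/159) → f = -3544/159
  (423/101, 50/101) → f = 1792/101

The optimum lies where 3x1 - 9x2 = 51 and 12x1 + 3x2 = -58.
Solving simultaneously gives x1 = -41/13, x2 = -262/39.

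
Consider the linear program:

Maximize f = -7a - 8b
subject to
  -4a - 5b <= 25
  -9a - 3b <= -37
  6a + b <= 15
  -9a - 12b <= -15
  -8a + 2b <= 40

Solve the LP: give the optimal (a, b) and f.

a = 8/9, b = 29/3, maximum f = -752/9

Extreme points and f = -7a - 8b:
  (8/9, 29/3) → f = -752/9
  (-23/21, 328/21) → f = -821/7
  (-1/2, 18) → f = -281/2

The optimum lies where -9a - 3b = -37 and 6a + b = 15.
Solving simultaneously gives a = 8/9, b = 29/3.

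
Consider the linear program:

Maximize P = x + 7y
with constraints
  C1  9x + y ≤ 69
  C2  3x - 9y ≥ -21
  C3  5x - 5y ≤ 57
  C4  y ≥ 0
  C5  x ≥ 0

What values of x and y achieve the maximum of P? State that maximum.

Feasible corners and P = x + 7y:
  (50/7, 33/7) → P = 281/7
  (23/3, 0) → P = 23/3
  (0, 7/3) → P = 49/3
  (0, 0) → P = 0

The binding constraints are 9x + y = 69 and 3x - 9y = -21.
Solving simultaneously gives x = 50/7, y = 33/7.

x = 50/7, y = 33/7, maximum P = 281/7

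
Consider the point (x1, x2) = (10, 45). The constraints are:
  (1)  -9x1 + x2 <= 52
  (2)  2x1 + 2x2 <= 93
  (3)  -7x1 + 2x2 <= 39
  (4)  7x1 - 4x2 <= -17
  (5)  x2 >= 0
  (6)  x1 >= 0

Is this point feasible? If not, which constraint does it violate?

not feasible — violates (2)

Constraint (2): 2x1 + 2x2 = 110, which is not ≤ 93. All other constraints are satisfied.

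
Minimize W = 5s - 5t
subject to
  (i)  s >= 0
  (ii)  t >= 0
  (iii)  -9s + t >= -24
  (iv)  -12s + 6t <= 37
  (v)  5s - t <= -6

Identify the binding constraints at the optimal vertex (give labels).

Corner points and W = 5s - 5t:
  (0, 37/6) → W = -185/6
  (0, 6) → W = -30
  (1/18, 113/18) → W = -280/9

The minimum is at (1/18, 113/18). Substituting into each constraint, equality holds for (iv) and (v); the remaining constraints have slack.

(iv) and (v)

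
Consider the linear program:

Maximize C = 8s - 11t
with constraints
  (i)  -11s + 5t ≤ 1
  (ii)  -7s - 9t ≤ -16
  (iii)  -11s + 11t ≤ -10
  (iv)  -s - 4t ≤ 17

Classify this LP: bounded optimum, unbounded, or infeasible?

From the feasible point (133/88, 53/88), moving in the direction (4, -1) keeps every constraint satisfied while C increases without bound.

unbounded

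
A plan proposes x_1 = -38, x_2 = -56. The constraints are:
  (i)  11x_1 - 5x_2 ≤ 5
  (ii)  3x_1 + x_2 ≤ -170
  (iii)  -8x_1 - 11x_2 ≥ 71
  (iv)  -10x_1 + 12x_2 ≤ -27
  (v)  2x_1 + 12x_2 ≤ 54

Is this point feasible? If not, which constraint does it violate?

(i): -138 ≤ 5 ✓
(ii): -170 ≤ -170 ✓
(iii): 920 ≥ 71 ✓
(iv): -292 ≤ -27 ✓
(v): -748 ≤ 54 ✓

feasible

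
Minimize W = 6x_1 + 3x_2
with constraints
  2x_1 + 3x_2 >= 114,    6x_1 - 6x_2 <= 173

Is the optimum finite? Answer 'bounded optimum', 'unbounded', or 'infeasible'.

unbounded

From the feasible point (401/10, 169/15), moving in the direction (-3, 2) keeps every constraint satisfied while W decreases without bound.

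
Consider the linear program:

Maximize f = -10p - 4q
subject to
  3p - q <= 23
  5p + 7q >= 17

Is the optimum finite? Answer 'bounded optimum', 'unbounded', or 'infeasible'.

unbounded

From the feasible point (89/13, -32/13), moving in the direction (-7, 5) keeps every constraint satisfied while f increases without bound.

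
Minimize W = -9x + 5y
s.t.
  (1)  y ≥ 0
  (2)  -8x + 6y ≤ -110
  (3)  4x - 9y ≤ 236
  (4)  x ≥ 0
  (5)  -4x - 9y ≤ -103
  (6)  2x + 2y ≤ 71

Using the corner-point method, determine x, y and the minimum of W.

Vertices and W = -9x + 5y:
  (103/4, 0) → W = -927/4
  (71/2, 0) → W = -639/2
  (67/4, 4) → W = -523/4
  (323/14, 87/7) → W = -291/2

At the optimal vertex, y = 0 and 2x + 2y = 71.
Solving simultaneously gives x = 71/2, y = 0.

x = 71/2, y = 0, minimum W = -639/2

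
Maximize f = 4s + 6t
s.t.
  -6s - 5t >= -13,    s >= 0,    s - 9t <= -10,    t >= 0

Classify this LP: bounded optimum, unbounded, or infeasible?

Feasible corners and f = 4s + 6t:
  (0, 13/5) → f = 78/5
  (67/59, 73/59) → f = 706/59
  (0, 10/9) → f = 20/3
The feasible region has finitely many vertices and no improving ray; the maximum is 78/5 at (0, 13/5).

bounded optimum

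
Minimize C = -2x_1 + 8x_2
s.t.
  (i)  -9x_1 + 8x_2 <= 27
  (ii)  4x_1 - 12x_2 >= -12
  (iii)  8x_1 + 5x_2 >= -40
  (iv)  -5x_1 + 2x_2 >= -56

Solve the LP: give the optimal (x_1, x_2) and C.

x_1 = 200/41, x_2 = -648/41, minimum C = -5584/41

Feasible corners and C = -2x_1 + 8x_2:
  (-3, 0) → C = 6
  (-455/109, -144/109) → C = -242/109
  (174/13, 71/13) → C = 220/13
  (200/41, -648/41) → C = -5584/41

The binding constraints are 8x_1 + 5x_2 = -40 and -5x_1 + 2x_2 = -56.
Solving simultaneously gives x_1 = 200/41, x_2 = -648/41.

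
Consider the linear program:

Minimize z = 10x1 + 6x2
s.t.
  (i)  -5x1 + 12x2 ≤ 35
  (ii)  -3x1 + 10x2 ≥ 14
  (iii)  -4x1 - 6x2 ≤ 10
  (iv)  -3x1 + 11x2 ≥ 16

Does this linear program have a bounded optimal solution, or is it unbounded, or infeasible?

bounded optimum

Extreme points and z = 10x1 + 6x2:
  (-55/13, 15/13) → z = -460/13
  (2, 2) → z = 32
  (-103/31, 17/31) → z = -928/31
The feasible region has finitely many vertices and no improving ray; the minimum is -460/13 at (-55/13, 15/13).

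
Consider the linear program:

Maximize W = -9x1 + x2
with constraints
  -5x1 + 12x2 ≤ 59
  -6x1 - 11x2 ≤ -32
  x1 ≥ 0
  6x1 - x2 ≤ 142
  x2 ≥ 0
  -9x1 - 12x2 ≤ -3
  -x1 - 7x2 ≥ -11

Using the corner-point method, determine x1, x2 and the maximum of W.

x1 = 103/31, x2 = 34/31, maximum W = -893/31

Feasible corners and W = -9x1 + x2:
  (16/3, 0) → W = -48
  (103/31, 34/31) → W = -893/31
  (11, 0) → W = -99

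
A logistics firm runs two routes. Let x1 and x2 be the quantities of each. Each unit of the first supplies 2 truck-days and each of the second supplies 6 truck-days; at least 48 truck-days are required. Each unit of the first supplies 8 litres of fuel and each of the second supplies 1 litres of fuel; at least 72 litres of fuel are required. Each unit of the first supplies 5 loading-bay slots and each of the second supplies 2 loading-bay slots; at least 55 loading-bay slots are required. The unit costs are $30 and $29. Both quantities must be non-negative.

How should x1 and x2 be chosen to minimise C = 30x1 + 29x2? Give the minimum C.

Corner points and C = 30x1 + 29x2:
  (0, 72) → C = 2088
  (24, 0) → C = 720
  (9, 5) → C = 415
  (89/11, 80/11) → C = 4990/11
The feasible region is unbounded (it extends along (0, 1), (1, 0)), but C strictly increases along every unbounded feasible direction, so there is no improving ray and the minimum is attained at a vertex.

The binding constraints are 2x1 + 6x2 = 48 and 5x1 + 2x2 = 55.
Solving simultaneously gives x1 = 9, x2 = 5.

x1 = 9, x2 = 5, minimum C = 415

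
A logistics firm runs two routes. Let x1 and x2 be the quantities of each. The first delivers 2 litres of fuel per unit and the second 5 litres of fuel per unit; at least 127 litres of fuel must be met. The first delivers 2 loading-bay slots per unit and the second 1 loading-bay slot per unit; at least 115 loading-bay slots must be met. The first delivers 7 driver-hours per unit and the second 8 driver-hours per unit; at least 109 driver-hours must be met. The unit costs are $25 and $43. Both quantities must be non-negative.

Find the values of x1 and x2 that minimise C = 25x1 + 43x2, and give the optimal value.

x1 = 56, x2 = 3, minimum C = 1529

Extreme points and C = 25x1 + 43x2:
  (0, 115) → C = 4945
  (127/2, 0) → C = 3175/2
  (56, 3) → C = 1529
The feasible region is unbounded (it extends along (0, 1), (1, 0)), but C strictly increases along every unbounded feasible direction, so there is no improving ray and the minimum is attained at a vertex.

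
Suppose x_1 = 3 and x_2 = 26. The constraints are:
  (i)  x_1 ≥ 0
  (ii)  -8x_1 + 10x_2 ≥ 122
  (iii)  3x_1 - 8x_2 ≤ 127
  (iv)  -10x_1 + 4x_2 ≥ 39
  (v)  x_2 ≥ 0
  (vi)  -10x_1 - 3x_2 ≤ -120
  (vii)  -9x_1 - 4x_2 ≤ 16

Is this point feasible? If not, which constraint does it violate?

Constraint (vi): -10x_1 - 3x_2 = -108, which is not ≤ -120. All other constraints are satisfied.

not feasible — violates (vi)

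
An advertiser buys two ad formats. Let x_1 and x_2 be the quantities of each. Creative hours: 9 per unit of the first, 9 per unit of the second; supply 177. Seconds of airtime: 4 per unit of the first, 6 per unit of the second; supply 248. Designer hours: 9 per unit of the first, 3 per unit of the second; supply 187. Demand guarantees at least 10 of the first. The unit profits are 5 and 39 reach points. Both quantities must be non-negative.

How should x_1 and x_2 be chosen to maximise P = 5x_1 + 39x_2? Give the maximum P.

Vertices and P = 5x_1 + 39x_2:
  (59/3, 0) → P = 295/3
  (10, 0) → P = 50
  (10, 29/3) → P = 427

The binding constraints are 9x_1 + 9x_2 = 177 and x_1 = 10.
Solving simultaneously gives x_1 = 10, x_2 = 29/3.

x_1 = 10, x_2 = 29/3, maximum P = 427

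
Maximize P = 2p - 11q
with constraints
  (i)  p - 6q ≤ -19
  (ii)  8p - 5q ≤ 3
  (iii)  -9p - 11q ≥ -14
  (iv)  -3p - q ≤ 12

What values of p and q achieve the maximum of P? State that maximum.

p = -25/13, q = 37/13, maximum P = -457/13

Extreme points and P = 2p - 11q:
  (-25/13, 37/13) → P = -457/13
  (-91/19, 45/19) → P = -677/19
  (-73/12, 25/4) → P = -971/12

The binding constraints are p - 6q = -19 and -9p - 11q = -14.
Solving simultaneously gives p = -25/13, q = 37/13.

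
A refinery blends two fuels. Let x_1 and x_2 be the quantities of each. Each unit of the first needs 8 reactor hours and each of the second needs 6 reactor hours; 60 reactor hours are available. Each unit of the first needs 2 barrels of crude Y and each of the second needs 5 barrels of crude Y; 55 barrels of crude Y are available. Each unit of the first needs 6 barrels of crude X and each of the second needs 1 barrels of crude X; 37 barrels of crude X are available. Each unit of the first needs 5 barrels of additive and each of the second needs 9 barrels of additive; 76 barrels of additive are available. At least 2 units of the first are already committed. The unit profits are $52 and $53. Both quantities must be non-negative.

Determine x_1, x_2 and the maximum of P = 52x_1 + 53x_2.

x_1 = 2, x_2 = 22/3, maximum P = 1478/3

Vertices and P = 52x_1 + 53x_2:
  (37/6, 0) → P = 962/3
  (2, 0) → P = 104
  (81/14, 16/7) → P = 422
  (2, 22/3) → P = 1478/3

The optimum lies where 8x_1 + 6x_2 = 60 and 5x_1 + 9x_2 = 76.
Solving simultaneously gives x_1 = 2, x_2 = 22/3.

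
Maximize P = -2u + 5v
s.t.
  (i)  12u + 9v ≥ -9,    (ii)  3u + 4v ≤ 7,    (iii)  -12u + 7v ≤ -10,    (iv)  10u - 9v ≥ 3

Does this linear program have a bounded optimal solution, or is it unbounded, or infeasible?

bounded optimum

Corner points and P = -2u + 5v:
  (9/64, -19/16) → P = -199/32
  (89/69, 18/23) → P = 4/3
The feasible region has finitely many vertices and no improving ray; the maximum is 4/3 at (89/69, 18/23).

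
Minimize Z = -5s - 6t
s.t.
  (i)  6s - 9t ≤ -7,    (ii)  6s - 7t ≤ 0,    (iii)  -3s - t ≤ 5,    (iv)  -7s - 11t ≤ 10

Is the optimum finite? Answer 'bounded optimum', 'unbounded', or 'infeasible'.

From the feasible point (49/12, 7/2), moving in the direction (7, 6) keeps every constraint satisfied while Z decreases without bound.

unbounded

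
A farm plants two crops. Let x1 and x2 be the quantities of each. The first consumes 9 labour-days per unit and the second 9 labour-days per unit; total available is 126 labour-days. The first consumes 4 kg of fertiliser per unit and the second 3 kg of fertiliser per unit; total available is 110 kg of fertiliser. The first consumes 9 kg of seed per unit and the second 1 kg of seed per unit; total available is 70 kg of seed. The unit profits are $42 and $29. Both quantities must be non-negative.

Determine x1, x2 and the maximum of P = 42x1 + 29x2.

x1 = 7, x2 = 7, maximum P = 497

Vertices and P = 42x1 + 29x2:
  (0, 0) → P = 0
  (0, 14) → P = 406
  (70/9, 0) → P = 980/3
  (7, 7) → P = 497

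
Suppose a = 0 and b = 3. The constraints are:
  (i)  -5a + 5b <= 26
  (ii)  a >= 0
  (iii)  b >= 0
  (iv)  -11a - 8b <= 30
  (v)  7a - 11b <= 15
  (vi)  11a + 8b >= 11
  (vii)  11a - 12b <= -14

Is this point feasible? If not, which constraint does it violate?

feasible

(i): 15 ≤ 26 ✓
(ii): 0 ≥ 0 ✓
(iii): 3 ≥ 0 ✓
(iv): -24 ≤ 30 ✓
(v): -33 ≤ 15 ✓
(vi): 24 ≥ 11 ✓
(vii): -36 ≤ -14 ✓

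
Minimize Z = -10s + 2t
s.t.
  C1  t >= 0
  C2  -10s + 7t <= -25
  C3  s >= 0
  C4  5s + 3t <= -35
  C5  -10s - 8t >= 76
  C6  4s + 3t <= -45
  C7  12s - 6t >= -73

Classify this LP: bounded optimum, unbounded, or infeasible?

The boundaries s = 0 and 4s + 3t = -45 meet at (0, -15), but that point violates t ≥ 0. Every candidate vertex is excluded by some other constraint, so the feasible region is empty.

infeasible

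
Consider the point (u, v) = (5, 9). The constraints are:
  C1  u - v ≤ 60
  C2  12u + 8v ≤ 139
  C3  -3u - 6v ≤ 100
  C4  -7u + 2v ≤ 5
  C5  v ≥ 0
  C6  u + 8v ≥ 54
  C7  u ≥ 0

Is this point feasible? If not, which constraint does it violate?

C1: -4 ≤ 60 ✓
C2: 132 ≤ 139 ✓
C3: -69 ≤ 100 ✓
C4: -17 ≤ 5 ✓
C5: 9 ≥ 0 ✓
C6: 77 ≥ 54 ✓
C7: 5 ≥ 0 ✓

feasible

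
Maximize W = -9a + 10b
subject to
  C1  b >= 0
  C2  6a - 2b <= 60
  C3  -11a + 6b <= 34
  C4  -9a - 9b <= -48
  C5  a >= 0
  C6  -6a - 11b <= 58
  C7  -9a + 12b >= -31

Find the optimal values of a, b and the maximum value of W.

a = 214/7, b = 432/7, maximum W = 342

Vertices and W = -9a + 10b:
  (214/7, 432/7) → W = 342
  (329/27, 59/9) → W = -397/9
  (0, 17/3) → W = 170/3
  (0, 16/3) → W = 160/3
  (95/21, 17/21) → W = -685/21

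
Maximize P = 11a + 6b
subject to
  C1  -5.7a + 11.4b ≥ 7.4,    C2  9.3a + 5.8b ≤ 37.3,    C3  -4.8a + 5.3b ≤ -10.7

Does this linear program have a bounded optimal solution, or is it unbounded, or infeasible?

The boundaries -5.7a + 11.4b = 7.4 and 9.3a + 5.8b = 37.3 meet at (19115/6954, 9381/4636), but that point violates -4.8a + 5.3b ≤ -10.7. Every candidate vertex is excluded by some other constraint, so the feasible region is empty.

infeasible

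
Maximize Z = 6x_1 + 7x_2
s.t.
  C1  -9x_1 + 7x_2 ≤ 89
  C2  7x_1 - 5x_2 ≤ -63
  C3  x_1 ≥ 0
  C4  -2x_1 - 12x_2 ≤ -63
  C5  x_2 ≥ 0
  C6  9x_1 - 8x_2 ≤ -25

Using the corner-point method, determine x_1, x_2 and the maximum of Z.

Extreme points and Z = 6x_1 + 7x_2:
  (1, 14) → Z = 104
  (0, 89/7) → Z = 89
  (0, 63/5) → Z = 441/5

x_1 = 1, x_2 = 14, maximum Z = 104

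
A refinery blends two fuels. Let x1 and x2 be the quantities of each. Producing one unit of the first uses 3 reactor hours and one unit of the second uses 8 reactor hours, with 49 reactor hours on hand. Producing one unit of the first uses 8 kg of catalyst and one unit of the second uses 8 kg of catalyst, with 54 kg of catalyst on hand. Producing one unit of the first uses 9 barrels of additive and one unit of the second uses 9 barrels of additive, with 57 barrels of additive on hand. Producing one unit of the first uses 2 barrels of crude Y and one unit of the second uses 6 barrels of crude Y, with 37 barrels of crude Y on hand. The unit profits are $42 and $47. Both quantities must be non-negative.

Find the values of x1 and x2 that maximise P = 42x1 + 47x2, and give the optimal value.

Feasible corners and P = 42x1 + 47x2:
  (0, 0) → P = 0
  (0, 49/8) → P = 2303/8
  (19/3, 0) → P = 266
  (1/3, 6) → P = 296

The binding constraints are 3x1 + 8x2 = 49 and 9x1 + 9x2 = 57.
Solving simultaneously gives x1 = 1/3, x2 = 6.

x1 = 1/3, x2 = 6, maximum P = 296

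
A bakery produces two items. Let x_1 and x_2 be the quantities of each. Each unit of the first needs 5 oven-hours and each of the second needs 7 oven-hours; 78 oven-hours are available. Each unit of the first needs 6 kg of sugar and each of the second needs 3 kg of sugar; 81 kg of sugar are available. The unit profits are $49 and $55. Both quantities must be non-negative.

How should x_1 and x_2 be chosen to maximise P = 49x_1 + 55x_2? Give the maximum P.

x_1 = 37/3, x_2 = 7/3, maximum P = 2198/3

Extreme points and P = 49x_1 + 55x_2:
  (0, 0) → P = 0
  (0, 78/7) → P = 4290/7
  (27/2, 0) → P = 1323/2
  (37/3, 7/3) → P = 2198/3

The binding constraints are 5x_1 + 7x_2 = 78 and 6x_1 + 3x_2 = 81.
Solving simultaneously gives x_1 = 37/3, x_2 = 7/3.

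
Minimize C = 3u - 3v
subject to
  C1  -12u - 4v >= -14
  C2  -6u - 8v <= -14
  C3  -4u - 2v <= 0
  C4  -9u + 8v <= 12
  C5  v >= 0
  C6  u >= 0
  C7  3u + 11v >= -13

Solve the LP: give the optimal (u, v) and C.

Extreme points and C = 3u - 3v:
  (7/9, 7/6) → C = -7/6
  (16/33, 45/22) → C = -103/22
  (2/15, 33/20) → C = -91/20

u = 16/33, v = 45/22, minimum C = -103/22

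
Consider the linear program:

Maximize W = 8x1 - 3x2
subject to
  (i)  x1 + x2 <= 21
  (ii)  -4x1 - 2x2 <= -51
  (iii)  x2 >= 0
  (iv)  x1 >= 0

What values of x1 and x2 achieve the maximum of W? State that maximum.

Feasible corners and W = 8x1 - 3x2:
  (9/2, 33/2) → W = -27/2
  (21, 0) → W = 168
  (51/4, 0) → W = 102

At the optimal vertex, x1 + x2 = 21 and x2 = 0.
Solving simultaneously gives x1 = 21, x2 = 0.

x1 = 21, x2 = 0, maximum W = 168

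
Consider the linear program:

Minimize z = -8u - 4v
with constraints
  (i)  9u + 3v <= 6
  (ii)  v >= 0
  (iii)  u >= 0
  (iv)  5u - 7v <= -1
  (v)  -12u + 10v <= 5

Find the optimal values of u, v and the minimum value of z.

Corner points and z = -8u - 4v:
  (1/2, 1/2) → z = -6
  (5/14, 13/14) → z = -46/7
  (0, 1/7) → z = -4/7
  (0, 1/2) → z = -2

u = 5/14, v = 13/14, minimum z = -46/7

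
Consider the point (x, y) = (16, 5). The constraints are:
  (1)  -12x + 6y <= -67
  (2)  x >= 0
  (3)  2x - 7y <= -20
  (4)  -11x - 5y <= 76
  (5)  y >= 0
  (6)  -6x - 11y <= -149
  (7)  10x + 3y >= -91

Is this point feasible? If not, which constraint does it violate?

Constraint (3): 2x - 7y = -3, which is not ≤ -20. All other constraints are satisfied.

not feasible — violates (3)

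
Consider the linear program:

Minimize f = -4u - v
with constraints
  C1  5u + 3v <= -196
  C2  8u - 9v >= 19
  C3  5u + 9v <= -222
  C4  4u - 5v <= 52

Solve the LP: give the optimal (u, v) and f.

Extreme points and f = -4u - v:
  (-569/23, -1663/69) → f = 8491/69
  (-824/37, -1044/37) → f = 4340/37
  (-373/4, -85) → f = 458

At the optimal vertex, 5u + 3v = -196 and 4u - 5v = 52.
Solving simultaneously gives u = -824/37, v = -1044/37.

u = -824/37, v = -1044/37, minimum f = 4340/37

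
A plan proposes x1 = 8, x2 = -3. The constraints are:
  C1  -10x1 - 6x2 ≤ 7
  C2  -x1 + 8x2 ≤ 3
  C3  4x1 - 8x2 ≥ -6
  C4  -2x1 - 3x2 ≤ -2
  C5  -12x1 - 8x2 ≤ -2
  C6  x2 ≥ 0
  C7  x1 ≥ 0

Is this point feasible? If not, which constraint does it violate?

Constraint C6: x2 = -3, which is not ≥ 0. All other constraints are satisfied.

not feasible — violates C6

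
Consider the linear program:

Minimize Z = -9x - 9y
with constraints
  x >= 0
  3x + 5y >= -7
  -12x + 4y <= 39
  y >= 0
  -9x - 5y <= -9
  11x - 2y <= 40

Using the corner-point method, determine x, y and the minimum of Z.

Extreme points and Z = -9x - 9y:
  (0, 39/4) → Z = -351/4
  (0, 9/5) → Z = -81/5
  (119/10, 909/20) → Z = -10323/20
  (1, 0) → Z = -9
  (40/11, 0) → Z = -360/11

At the optimal vertex, -12x + 4y = 39 and 11x - 2y = 40.
Solving simultaneously gives x = 119/10, y = 909/20.

x = 119/10, y = 909/20, minimum Z = -10323/20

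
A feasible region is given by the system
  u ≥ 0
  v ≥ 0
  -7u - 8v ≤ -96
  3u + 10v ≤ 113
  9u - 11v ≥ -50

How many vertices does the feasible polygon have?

Of the 10 pairwise boundary intersections, those satisfying every inequality are:
  (96/7, 0)
  (113/3, 0)
  (656/149, 1214/149)
  (743/123, 389/41)

4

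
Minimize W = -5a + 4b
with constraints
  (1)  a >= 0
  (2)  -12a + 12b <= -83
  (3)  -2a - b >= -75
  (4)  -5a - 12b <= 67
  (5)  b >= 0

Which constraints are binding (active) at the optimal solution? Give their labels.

(3) and (5)

Extreme points and W = -5a + 4b:
  (983/36, 367/18) → W = -1979/36
  (83/12, 0) → W = -415/12
  (75/2, 0) → W = -375/2

The minimum is at (75/2, 0). Substituting into each constraint, equality holds for (3) and (5); the remaining constraints have slack.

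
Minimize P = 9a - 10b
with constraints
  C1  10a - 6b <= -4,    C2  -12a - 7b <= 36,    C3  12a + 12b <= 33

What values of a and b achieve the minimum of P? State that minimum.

Corner points and P = 9a - 10b:
  (-122/71, -156/71) → P = 462/71
  (25/32, 63/32) → P = -405/32
  (-221/20, 69/5) → P = -4749/20

At the optimal vertex, -12a - 7b = 36 and 12a + 12b = 33.
Solving simultaneously gives a = -221/20, b = 69/5.

a = -221/20, b = 69/5, minimum P = -4749/20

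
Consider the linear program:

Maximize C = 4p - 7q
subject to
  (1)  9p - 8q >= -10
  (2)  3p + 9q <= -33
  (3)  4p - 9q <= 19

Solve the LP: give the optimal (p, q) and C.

Extreme points and C = 4p - 7q:
  (-118/35, -89/35) → C = 151/35
  (-242/49, -211/49) → C = 509/49
  (-2, -3) → C = 13

The binding constraints are 3p + 9q = -33 and 4p - 9q = 19.
Solving simultaneously gives p = -2, q = -3.

p = -2, q = -3, maximum C = 13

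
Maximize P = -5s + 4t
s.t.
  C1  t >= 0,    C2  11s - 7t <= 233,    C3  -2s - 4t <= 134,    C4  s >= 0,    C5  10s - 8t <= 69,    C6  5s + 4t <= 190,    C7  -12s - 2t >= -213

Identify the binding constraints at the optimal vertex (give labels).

Extreme points and P = -5s + 4t:
  (0, 0) → P = 0
  (69/10, 0) → P = -69/2
  (0, 95/2) → P = 190
  (921/58, 651/58) → P = -69/2
  (236/19, 1215/38) → P = 1250/19

The maximum is at (0, 95/2). Substituting into each constraint, equality holds for C4 and C6; the remaining constraints have slack.

C4 and C6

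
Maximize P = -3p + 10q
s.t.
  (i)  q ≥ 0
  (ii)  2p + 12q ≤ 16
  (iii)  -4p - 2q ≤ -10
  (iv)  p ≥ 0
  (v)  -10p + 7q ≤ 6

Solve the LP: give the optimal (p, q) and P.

p = 2, q = 1, maximum P = 4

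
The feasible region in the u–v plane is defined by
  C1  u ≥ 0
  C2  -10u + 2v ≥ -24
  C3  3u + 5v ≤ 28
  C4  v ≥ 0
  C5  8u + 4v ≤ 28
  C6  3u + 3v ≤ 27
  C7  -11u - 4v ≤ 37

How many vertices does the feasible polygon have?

Of the 21 pairwise boundary intersections, those satisfying every inequality are:
  (0, 28/5)
  (0, 0)
  (12/5, 0)
  (19/7, 11/7)
  (1, 5)

5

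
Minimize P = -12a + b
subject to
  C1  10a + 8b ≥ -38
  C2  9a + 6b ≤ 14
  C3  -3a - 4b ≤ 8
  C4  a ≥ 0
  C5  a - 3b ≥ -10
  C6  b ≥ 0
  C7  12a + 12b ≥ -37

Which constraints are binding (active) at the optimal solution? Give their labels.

Corner points and P = -12a + b:
  (0, 7/3) → P = 7/3
  (14/9, 0) → P = -56/3
  (0, 0) → P = 0

The minimum is at (14/9, 0). Substituting into each constraint, equality holds for C2 and C6; the remaining constraints have slack.

C2 and C6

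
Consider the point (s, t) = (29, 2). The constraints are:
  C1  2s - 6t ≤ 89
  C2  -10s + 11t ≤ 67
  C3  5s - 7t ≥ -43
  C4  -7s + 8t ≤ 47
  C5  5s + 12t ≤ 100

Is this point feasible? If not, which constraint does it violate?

Constraint C5: 5s + 12t = 169, which is not ≤ 100. All other constraints are satisfied.

not feasible — violates C5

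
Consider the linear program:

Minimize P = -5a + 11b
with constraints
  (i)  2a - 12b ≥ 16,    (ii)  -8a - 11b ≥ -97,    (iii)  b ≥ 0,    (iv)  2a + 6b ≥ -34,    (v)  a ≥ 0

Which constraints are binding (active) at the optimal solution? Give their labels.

Extreme points and P = -5a + 11b:
  (670/59, 33/59) → P = -2987/59
  (8, 0) → P = -40
  (97/8, 0) → P = -485/8

The minimum is at (97/8, 0). Substituting into each constraint, equality holds for (ii) and (iii); the remaining constraints have slack.

(ii) and (iii)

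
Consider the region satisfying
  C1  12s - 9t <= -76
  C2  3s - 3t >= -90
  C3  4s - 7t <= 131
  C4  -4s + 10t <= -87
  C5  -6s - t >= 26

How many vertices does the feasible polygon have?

Pairwise boundary intersections that survive every other constraint:
  (-1711/48, -469/12)
  (-1543/84, -337/21)
  (-341/3, -251/3)
  (-129/2, -69/2)

4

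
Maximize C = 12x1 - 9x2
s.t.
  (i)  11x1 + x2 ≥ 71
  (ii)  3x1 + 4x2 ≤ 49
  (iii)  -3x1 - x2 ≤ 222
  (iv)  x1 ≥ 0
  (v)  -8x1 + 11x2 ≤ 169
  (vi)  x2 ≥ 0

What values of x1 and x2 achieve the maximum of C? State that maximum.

Extreme points and C = 12x1 - 9x2:
  (235/41, 326/41) → C = -114/41
  (71/11, 0) → C = 852/11
  (49/3, 0) → C = 196

x1 = 49/3, x2 = 0, maximum C = 196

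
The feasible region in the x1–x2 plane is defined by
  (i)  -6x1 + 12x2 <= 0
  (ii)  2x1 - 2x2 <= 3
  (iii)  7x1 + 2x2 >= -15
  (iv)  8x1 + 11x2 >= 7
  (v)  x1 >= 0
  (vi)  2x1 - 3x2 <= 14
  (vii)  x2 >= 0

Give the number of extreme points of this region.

Intersecting each pair of boundary lines and keeping only the points that satisfy every inequality leaves:
  (3, 3/2)
  (14/27, 7/27)
  (3/2, 0)
  (7/8, 0)

4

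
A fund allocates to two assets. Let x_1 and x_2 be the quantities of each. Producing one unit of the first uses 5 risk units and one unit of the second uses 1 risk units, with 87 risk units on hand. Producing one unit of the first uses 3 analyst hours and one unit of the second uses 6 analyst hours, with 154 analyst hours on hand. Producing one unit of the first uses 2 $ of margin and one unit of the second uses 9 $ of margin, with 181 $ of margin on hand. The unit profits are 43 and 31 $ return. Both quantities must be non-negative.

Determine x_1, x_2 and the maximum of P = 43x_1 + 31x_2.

Vertices and P = 43x_1 + 31x_2:
  (0, 0) → P = 0
  (0, 181/9) → P = 5611/9
  (87/5, 0) → P = 3741/5
  (14, 17) → P = 1129

At the optimal vertex, 5x_1 + x_2 = 87 and 2x_1 + 9x_2 = 181.
Solving simultaneously gives x_1 = 14, x_2 = 17.

x_1 = 14, x_2 = 17, maximum P = 1129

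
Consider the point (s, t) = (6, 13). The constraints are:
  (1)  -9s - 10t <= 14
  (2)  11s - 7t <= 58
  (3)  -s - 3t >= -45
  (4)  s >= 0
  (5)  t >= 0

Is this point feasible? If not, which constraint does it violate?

feasible

(1): -184 ≤ 14 ✓
(2): -25 ≤ 58 ✓
(3): -45 ≥ -45 ✓
(4): 6 ≥ 0 ✓
(5): 13 ≥ 0 ✓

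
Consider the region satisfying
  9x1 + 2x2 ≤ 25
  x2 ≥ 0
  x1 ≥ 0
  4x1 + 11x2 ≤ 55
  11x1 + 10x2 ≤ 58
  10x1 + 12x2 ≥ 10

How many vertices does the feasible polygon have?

The feasible vertices (each the meet of two boundaries and inside every other half-plane) are:
  (25/9, 0)
  (67/34, 247/68)
  (1, 0)
  (0, 5)
  (0, 5/6)
  (88/81, 373/81)

6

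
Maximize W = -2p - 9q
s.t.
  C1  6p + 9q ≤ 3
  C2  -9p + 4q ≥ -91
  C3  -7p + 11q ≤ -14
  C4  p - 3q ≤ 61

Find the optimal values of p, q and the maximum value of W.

p = -629/10, q = -413/10, maximum W = 995/2

Feasible corners and W = -2p - 9q:
  (277/35, -173/35) → W = 1003/35
  (53/43, -21/43) → W = 83/43
  (29/23, -458/23) → W = 4064/23
  (-629/10, -413/10) → W = 995/2

The binding constraints are -7p + 11q = -14 and p - 3q = 61.
Solving simultaneously gives p = -629/10, q = -413/10.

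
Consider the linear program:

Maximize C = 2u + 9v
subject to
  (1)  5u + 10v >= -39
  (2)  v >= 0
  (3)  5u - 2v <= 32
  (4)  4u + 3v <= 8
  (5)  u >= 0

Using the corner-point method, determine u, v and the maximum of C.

Feasible corners and C = 2u + 9v:
  (2, 0) → C = 4
  (0, 0) → C = 0
  (0, 8/3) → C = 24

The binding constraints are 4u + 3v = 8 and u = 0.
Solving simultaneously gives u = 0, v = 8/3.

u = 0, v = 8/3, maximum C = 24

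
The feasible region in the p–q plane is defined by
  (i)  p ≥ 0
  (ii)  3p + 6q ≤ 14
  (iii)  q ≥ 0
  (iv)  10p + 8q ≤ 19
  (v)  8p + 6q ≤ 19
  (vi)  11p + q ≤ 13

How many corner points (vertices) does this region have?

5

Intersecting each pair of boundary lines and keeping only the points that satisfy every inequality leaves:
  (0, 7/3)
  (0, 0)
  (1/18, 83/36)
  (13/11, 0)
  (85/78, 79/78)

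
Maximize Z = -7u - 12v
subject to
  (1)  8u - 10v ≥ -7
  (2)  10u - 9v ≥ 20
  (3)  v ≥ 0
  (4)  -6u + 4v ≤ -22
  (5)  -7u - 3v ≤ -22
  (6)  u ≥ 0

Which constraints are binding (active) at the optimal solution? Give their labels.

Feasible corners and Z = -7u - 12v:
  (263/28, 115/14) → Z = -4601/28
  (59/7, 50/7) → Z = -1013/7
  (11/3, 0) → Z = -77/3
The feasible region is unbounded (it extends along (5, 4), (1, 0)), but Z strictly decreases along every unbounded feasible direction, so there is no improving ray and the maximum is attained at a vertex.

The maximum is at (11/3, 0). Substituting into each constraint, equality holds for (3) and (4); the remaining constraints have slack.

(3) and (4)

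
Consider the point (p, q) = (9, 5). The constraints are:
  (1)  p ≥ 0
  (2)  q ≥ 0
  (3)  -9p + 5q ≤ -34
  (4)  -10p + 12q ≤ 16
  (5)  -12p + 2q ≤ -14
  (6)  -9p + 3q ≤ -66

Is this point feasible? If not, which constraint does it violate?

feasible

(1): 9 ≥ 0 ✓
(2): 5 ≥ 0 ✓
(3): -56 ≤ -34 ✓
(4): -30 ≤ 16 ✓
(5): -98 ≤ -14 ✓
(6): -66 ≤ -66 ✓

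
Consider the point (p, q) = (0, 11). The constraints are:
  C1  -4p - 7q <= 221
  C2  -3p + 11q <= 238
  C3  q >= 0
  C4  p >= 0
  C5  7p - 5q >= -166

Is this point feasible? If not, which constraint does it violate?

C1: -77 ≤ 221 ✓
C2: 121 ≤ 238 ✓
C3: 11 ≥ 0 ✓
C4: 0 ≥ 0 ✓
C5: -55 ≥ -166 ✓

feasible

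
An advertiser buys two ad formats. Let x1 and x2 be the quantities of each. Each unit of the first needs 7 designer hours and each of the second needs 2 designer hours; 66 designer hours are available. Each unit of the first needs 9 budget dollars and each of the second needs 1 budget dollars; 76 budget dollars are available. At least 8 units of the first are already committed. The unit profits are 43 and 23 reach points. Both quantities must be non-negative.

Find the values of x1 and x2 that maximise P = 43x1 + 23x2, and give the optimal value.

Vertices and P = 43x1 + 23x2:
  (76/9, 0) → P = 3268/9
  (8, 0) → P = 344
  (8, 4) → P = 436

The binding constraints are 9x1 + x2 = 76 and x1 = 8.
Solving simultaneously gives x1 = 8, x2 = 4.

x1 = 8, x2 = 4, maximum P = 436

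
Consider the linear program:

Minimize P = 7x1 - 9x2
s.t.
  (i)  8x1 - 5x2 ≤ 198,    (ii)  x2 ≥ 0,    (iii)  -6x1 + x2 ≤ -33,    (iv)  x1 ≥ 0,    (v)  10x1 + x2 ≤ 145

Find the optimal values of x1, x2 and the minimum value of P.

x1 = 89/8, x2 = 135/4, minimum P = -1807/8

Vertices and P = 7x1 - 9x2:
  (11/2, 0) → P = 77/2
  (29/2, 0) → P = 203/2
  (89/8, 135/4) → P = -1807/8

The optimum lies where -6x1 + x2 = -33 and 10x1 + x2 = 145.
Solving simultaneously gives x1 = 89/8, x2 = 135/4.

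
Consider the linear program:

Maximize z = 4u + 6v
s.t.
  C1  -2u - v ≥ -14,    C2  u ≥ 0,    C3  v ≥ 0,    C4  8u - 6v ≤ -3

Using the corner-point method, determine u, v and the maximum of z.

Feasible corners and z = 4u + 6v:
  (0, 14) → z = 84
  (81/20, 59/10) → z = 258/5
  (0, 1/2) → z = 3

The binding constraints are -2u - v = -14 and u = 0.
Solving simultaneously gives u = 0, v = 14.

u = 0, v = 14, maximum z = 84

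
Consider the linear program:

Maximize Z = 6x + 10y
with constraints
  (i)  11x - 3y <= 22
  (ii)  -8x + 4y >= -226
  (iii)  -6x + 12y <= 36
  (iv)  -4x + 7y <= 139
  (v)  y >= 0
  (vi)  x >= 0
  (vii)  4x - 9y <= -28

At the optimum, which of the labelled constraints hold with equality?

(i) and (iii)

Vertices and Z = 6x + 10y:
  (62/19, 88/19) → Z = 1252/19
  (94/29, 132/29) → Z = 1884/29
  (2, 4) → Z = 52

The maximum is at (62/19, 88/19). Substituting into each constraint, equality holds for (i) and (iii); the remaining constraints have slack.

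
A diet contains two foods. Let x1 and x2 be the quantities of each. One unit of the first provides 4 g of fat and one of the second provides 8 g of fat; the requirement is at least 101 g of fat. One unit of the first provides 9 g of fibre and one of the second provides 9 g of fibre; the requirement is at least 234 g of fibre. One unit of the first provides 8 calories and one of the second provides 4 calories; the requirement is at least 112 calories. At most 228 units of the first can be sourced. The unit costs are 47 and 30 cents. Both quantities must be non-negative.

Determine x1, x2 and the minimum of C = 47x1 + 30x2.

x1 = 2, x2 = 24, minimum C = 814

The feasible region is unbounded (it extends along (0, 1)), but C strictly increases along every unbounded feasible direction, so there is no improving ray and the minimum is attained at a vertex.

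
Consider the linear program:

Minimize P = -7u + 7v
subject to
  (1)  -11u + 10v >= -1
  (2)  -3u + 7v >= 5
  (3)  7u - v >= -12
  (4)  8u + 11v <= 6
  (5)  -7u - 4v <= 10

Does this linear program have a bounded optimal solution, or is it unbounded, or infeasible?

bounded optimum

Feasible corners and P = -7u + 7v:
  (-13/89, 58/89) → P = 497/89
  (-90/61, 5/61) → P = 665/61
  (-126/85, 138/85) → P = 1848/85
  (-58/35, 2/5) → P = 72/5
The feasible region has finitely many vertices and no improving ray; the minimum is 497/89 at (-13/89, 58/89).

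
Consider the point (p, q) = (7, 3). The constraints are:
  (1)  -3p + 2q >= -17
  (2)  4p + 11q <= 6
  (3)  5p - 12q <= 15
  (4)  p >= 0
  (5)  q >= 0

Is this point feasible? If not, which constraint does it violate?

Constraint (2): 4p + 11q = 61, which is not ≤ 6. All other constraints are satisfied.

not feasible — violates (2)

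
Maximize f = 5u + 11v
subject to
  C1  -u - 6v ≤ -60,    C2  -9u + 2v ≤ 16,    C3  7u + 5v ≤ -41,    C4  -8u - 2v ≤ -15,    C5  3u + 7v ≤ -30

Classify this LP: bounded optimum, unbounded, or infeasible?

The boundaries 7u + 5v = -41 and -8u - 2v = -15 meet at (157/26, -433/26), but that point violates -u - 6v ≤ -60. Every candidate vertex is excluded by some other constraint, so the feasible region is empty.

infeasible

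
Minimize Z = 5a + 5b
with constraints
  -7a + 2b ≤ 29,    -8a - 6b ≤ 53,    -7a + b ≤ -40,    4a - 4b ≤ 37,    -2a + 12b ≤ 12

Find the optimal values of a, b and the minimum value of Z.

Feasible corners and Z = 5a + 5b:
  (41/8, -33/8) → Z = 5
  (6, 2) → Z = 40
  (123/10, 61/20) → Z = 307/4

The binding constraints are -7a + b = -40 and 4a - 4b = 37.
Solving simultaneously gives a = 41/8, b = -33/8.

a = 41/8, b = -33/8, minimum Z = 5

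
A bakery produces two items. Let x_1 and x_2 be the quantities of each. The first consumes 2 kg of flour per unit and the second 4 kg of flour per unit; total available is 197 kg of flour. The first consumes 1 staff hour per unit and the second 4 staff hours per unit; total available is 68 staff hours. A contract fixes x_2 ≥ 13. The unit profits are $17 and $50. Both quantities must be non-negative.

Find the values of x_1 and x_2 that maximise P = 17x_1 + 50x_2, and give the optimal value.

Corner points and P = 17x_1 + 50x_2:
  (0, 17) → P = 850
  (0, 13) → P = 650
  (16, 13) → P = 922

x_1 = 16, x_2 = 13, maximum P = 922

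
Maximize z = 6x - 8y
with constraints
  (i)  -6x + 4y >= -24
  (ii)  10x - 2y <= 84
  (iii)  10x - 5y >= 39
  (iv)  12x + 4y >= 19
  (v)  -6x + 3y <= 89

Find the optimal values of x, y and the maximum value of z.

x = 18/5, y = -3/5, maximum z = 132/5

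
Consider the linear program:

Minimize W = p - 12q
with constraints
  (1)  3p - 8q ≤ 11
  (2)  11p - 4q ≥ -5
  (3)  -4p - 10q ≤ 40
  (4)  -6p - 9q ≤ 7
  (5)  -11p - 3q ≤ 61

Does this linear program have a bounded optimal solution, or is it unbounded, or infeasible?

From the feasible point (43/75, -29/25), moving in the direction (8, 3) keeps every constraint satisfied while W decreases without bound.

unbounded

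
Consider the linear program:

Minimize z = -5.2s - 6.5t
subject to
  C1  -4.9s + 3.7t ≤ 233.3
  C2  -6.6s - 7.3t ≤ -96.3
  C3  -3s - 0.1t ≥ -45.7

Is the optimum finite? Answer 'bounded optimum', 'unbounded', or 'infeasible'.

bounded optimum

Vertices and z = -5.2s - 6.5t:
  (-134678/6019, 201165/6019) → z = -467113/4630
  (14576/1159, 92383/1159) → z = -6762847/11590
  (16199/1062, -106/177) → z = -200252/2655
The feasible region has finitely many vertices and no improving ray; the minimum is -6762847/11590 at (14576/1159, 92383/1159).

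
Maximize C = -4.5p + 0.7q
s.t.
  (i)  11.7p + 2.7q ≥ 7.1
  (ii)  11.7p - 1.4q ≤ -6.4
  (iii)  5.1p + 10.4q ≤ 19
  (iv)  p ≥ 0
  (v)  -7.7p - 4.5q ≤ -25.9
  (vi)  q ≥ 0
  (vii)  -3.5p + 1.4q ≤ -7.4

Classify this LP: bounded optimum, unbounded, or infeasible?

The boundaries 5.1p + 10.4q = 19 and -7.7p - 4.5q = -25.9 meet at (634/197, 49/197), but that point violates 11.7p - 1.4q ≤ -6.4. Every candidate vertex is excluded by some other constraint, so the feasible region is empty.

infeasible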